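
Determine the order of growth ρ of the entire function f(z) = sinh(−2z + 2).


sinh(w) is a linear combination of e^{iw} and e^{−iw} (or e^w, e^{−w} in the hyperbolic case), so |sinh(w)| ≤ e^{|w|}. With w = −2z + 2, |w| ≤ 2|z| + 2 = 2r + 2 on |z| = r, giving M(r) ≤ e^{2r + 2}, so ρ ≤ 1. On a suitable ray (z = it for sin/cos; z = t for sinh/cosh, t real → ∞), |sinh(−2z + 2)| grows like e^{2|t|}/2, so ρ ≥ 1. Hence ρ = 1.
Therefore ρ = 1.

Order ρ = 1.


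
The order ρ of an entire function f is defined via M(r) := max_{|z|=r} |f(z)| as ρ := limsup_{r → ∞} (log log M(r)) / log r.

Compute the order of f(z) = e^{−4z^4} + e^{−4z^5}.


Each summand is entire of order 4 and 5 respectively (as in the single-exponential case). The order of a sum is at most the max of the orders, so ρ ≤ 5. For the lower bound: on |z|=r choose arg z so that -4z^5 is real positive; then |e^{-4z^5}| = e^{4r^5} while |e^{-4z^4}| ≤ e^{4r^4} = o(e^{4r^5}). So |f| ≥ e^{4r^5}(1 − o(1)) and ρ ≥ 5. Hence ρ = max(4, 5) = 5.
Therefore ρ = 5.

Order ρ = 5.


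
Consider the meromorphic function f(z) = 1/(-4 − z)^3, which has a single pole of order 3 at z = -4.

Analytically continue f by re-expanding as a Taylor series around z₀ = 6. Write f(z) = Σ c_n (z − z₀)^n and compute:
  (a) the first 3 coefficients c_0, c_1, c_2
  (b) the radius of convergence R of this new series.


Let w = z − z₀, so z = z₀ + w.
Then -4 − z = -4 − (z₀ + w) = (-4 − z₀) − w = -10 − w.
f(z) = 1/(-10 − w)^3 = (1/(-10)^3) · (1 − w/(-10))^{−3}.
By the binomial series (1−u)^{−3} = Σ_{n≥0} C(n+2, 2) u^n for |u|<1, with u = w/(-10):
  c_n = C(n+2, 2) / (-10)^(n+3).
  c_0 = 1/(-10)^3 = -1/1000.
  c_1 = 3/(-10)^4 = 3/10000.
  c_2 = 6/(-10)^5 = -3/50000.
The series is valid for |w/d| < 1, i.e. |z − z₀| < |d|.
Radius of convergence: R = |-4 − z₀| = |-10| = 10 (distance from z₀ to the singularity z = -4).

c_0 = -1/1000, c_1 = 3/10000, c_2 = -3/50000; R = 10.


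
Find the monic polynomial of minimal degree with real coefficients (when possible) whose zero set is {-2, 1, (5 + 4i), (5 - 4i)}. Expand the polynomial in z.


The polynomial is p(z) = ∏_{α ∈ S} (z − α), where S = {-2, 1, (5 + 4i), (5 - 4i)}.
Expanding the product yields: p(z) = z^4 -9·z^3 + 29·z^2 + 61·z -82.
Note conjugate pairs combine to real quadratics: (z − (5+4i))(z − (5−4i)) = z² − 10z + 41.
The resulting polynomial has degree 4 and real coefficients as required.

p(z) = z^4 -9·z^3 + 29·z^2 + 61·z -82.


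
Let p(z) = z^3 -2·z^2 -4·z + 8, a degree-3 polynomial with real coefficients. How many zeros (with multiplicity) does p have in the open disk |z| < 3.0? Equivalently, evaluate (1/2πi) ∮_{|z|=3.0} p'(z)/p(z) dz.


The zeros of p are: 2, 2, -2.
Their magnitudes are: 2, 2, 2.
Zeros with |z| < R = 3.0: 2, 2, -2.
Count = 3.
By the argument principle, (1/2πi) ∮_{|z|=R} p'(z)/p(z) dz equals exactly this count.

Number of zeros inside |z| < 3.0: 3.


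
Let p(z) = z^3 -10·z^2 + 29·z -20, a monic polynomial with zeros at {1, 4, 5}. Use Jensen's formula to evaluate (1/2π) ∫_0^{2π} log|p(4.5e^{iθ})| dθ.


Zeros: 1, 4, 5; r = 4.5.
Inside |z| < r: 1, 4. Outside (|z| ≥ r): 5.
p(0) = -20, so log|p(0)| = log(20) = 2.9957.
Apply Jensen: I(r) = log|p(0)| + Σ_k log(r/|z_k|), summed over zeros inside |z| < r.
  log(r/|z_k|) for z_k = 1: log(4.5/1) = 1.5041
  log(r/|z_k|) for z_k = 4: log(4.5/4) = 0.1178
  Outside zeros (5) contribute nothing to the Jensen sum.
Sum over inside zeros: 1.6219.
I(r) = log|p(0)| + (inside sum) = 2.9957 + 1.6219 = 4.6176.
Note: since some zeros are outside |z| ≤ r, the simplified n·log(r) form does NOT apply — only the inside zeros contribute.

I(r) ≈ 4.6176.


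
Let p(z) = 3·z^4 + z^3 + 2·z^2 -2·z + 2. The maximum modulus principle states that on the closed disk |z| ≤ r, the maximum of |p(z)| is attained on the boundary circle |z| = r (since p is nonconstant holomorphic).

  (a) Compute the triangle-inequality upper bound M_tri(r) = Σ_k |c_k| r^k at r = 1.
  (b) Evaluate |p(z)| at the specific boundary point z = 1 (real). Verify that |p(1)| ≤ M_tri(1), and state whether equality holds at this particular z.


Coefficients: c_0 = 2, c_1 = -2, c_2 = 2, c_3 = 1, c_4 = 3. Radius r = 1.
Part (a). Triangle bound: M_tri(r) = Σ_k |c_k| r^k
  = |2|·1^0 + |-2|·1^1 + |2|·1^2 + |1|·1^3 + |3|·1^4
  = 2 + 2 + 2 + 1 + 3 = 10.
This bounds M(r) := max_{|z|=r} |p(z)| from above; equality holds iff all terms c_k z^k can be made to align in phase at a single z on |z|=r.
Part (b). At z = 1 (real, on the circle |z| = r):
  p(1) = (2)·1^0 + (-2)·1^1 + (2)·1^2 + (1)·1^3 + (3)·1^4 = 6.
  |p(1)| = 6.
Check: |p(1)| = 6 ≤ 10 = M_tri(1). ✓ Equality does not hold at z = 1 (the coefficients have mixed signs, so the terms do not all align in phase there).

M_tri(1) = 10; |p(1)| = 6; equality at z=1: no.


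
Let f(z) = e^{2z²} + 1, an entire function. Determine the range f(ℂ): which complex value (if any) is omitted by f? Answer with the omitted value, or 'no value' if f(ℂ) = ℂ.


Little Picard bounds the complement of f(ℂ) to at most one point.
The exponent g(z) = 2z² is a nonconstant polynomial, hence surjective onto ℂ. So e^{g(z)} takes every value in {e^w : w ∈ ℂ} = ℂ ∖ {0}. Adding 1 shifts the range to ℂ ∖ {1}. f omits exactly 1.

Omitted value: 1.


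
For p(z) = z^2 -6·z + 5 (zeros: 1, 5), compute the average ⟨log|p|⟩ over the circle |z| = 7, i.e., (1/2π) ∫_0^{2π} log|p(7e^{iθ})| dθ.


Zeros: 1, 5; r = 7.
Inside |z| < r: 1, 5. Outside (|z| ≥ r): ∅.
p(0) = 5, so log|p(0)| = log(5) = 1.6094.
Apply Jensen: I(r) = log|p(0)| + Σ_k log(r/|z_k|), summed over zeros inside |z| < r.
  log(r/|z_k|) for z_k = 1: log(7/1) = 1.9459
  log(r/|z_k|) for z_k = 5: log(7/5) = 0.3365
Sum over inside zeros: 2.2824.
I(r) = log|p(0)| + (inside sum) = 1.6094 + 2.2824 = 3.8918.
Closed form (all zeros inside, monic): I(r) = n·log(r) = 2·log(7) = 3.8918. ✓

I(r) ≈ 3.8918.


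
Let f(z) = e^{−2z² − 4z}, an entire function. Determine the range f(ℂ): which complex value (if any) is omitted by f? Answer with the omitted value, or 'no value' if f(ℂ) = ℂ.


Little Picard bounds the complement of f(ℂ) to at most one point.
The exponent g(z) = −2z² − 4z is a nonconstant polynomial, hence surjective onto ℂ. So e^{g(z)} takes every value in {e^w : w ∈ ℂ} = ℂ ∖ {0}. Adding 0 shifts the range to ℂ ∖ {0}. f omits exactly 0.

Omitted value: 0.


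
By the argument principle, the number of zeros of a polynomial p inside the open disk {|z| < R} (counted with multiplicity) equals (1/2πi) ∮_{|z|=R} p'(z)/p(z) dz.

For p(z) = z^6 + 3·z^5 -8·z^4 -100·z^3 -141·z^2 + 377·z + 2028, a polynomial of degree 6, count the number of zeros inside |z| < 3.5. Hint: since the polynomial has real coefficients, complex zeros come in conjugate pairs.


The zeros of p are: (-3 + 2i), (-3 - 2i), 4, (-2 + 3i), (-2 - 3i), 3.
Their magnitudes are: 3.606, 3.606, 4, 3.606, 3.606, 3.
Zeros with |z| < R = 3.5: 3.
Count = 1.
By the argument principle, (1/2πi) ∮_{|z|=R} p'(z)/p(z) dz equals exactly this count.

Number of zeros inside |z| < 3.5: 1.


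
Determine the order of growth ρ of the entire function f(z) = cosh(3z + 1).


cosh(w) is a linear combination of e^{iw} and e^{−iw} (or e^w, e^{−w} in the hyperbolic case), so |cosh(w)| ≤ e^{|w|}. With w = 3z + 1, |w| ≤ 3|z| + 1 = 3r + 1 on |z| = r, giving M(r) ≤ e^{3r + 1}, so ρ ≤ 1. On a suitable ray (z = it for sin/cos; z = t for sinh/cosh, t real → ∞), |cosh(3z + 1)| grows like e^{3|t|}/2, so ρ ≥ 1. Hence ρ = 1.
Therefore ρ = 1.

Order ρ = 1.


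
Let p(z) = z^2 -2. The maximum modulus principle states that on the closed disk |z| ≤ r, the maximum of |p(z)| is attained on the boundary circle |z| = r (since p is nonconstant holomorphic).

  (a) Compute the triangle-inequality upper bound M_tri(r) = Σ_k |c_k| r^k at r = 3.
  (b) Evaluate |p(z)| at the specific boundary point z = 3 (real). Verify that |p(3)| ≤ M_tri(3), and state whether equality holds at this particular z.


Coefficients: c_0 = -2, c_1 = 0, c_2 = 1. Radius r = 3.
Part (a). Triangle bound: M_tri(r) = Σ_k |c_k| r^k
  = |-2|·3^0 + |0|·3^1 + |1|·3^2
  = 2 + 0 + 9 = 11.
This bounds M(r) := max_{|z|=r} |p(z)| from above; equality holds iff all terms c_k z^k can be made to align in phase at a single z on |z|=r.
Part (b). At z = 3 (real, on the circle |z| = r):
  p(3) = (-2)·3^0 + (0)·3^1 + (1)·3^2 = 7.
  |p(3)| = 7.
Check: |p(3)| = 7 ≤ 11 = M_tri(3). ✓ Equality does not hold at z = 3 (the coefficients have mixed signs, so the terms do not all align in phase there).

M_tri(3) = 11; |p(3)| = 7; equality at z=3: no.


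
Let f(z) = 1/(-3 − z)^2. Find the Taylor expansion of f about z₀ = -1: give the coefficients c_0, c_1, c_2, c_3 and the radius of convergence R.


Let w = z − z₀, so z = z₀ + w.
Then -3 − z = -3 − (z₀ + w) = (-3 − z₀) − w = -2 − w.
f(z) = 1/(-2 − w)^2 = (1/(-2)^2) · (1 − w/(-2))^{−2}.
By the binomial series (1−u)^{−2} = Σ_{n≥0} C(n+1, 1) u^n for |u|<1, with u = w/(-2):
  c_n = C(n+1, 1) / (-2)^(n+2).
  c_0 = 1/(-2)^2 = 1/4.
  c_1 = 2/(-2)^3 = -1/4.
  c_2 = 3/(-2)^4 = 3/16.
  c_3 = 4/(-2)^5 = -1/8.
The series is valid for |w/d| < 1, i.e. |z − z₀| < |d|.
Radius of convergence: R = |-3 − z₀| = |-2| = 2 (distance from z₀ to the singularity z = -3).

c_0 = 1/4, c_1 = -1/4, c_2 = 3/16, c_3 = -1/8; R = 2.


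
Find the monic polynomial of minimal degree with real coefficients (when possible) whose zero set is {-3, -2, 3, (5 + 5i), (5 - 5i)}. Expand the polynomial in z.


The polynomial is p(z) = ∏_{α ∈ S} (z − α), where S = {-3, -2, 3, (5 + 5i), (5 - 5i)}.
Expanding the product yields: p(z) = z^5 -8·z^4 + 21·z^3 + 172·z^2 -270·z -900.
Note conjugate pairs combine to real quadratics: (z − (5+5i))(z − (5−5i)) = z² − 10z + 50.
The resulting polynomial has degree 5 and real coefficients as required.

p(z) = z^5 -8·z^4 + 21·z^3 + 172·z^2 -270·z -900.


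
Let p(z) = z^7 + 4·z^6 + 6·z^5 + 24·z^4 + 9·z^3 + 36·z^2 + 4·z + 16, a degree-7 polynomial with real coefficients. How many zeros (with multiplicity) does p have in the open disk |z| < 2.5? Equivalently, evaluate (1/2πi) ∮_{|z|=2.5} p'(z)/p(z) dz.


The zeros of p are: (0 + 1i), (0 - 1i), (0 + 1i), (0 - 1i), (0 + 2i), (0 - 2i), -4.
Their magnitudes are: 1, 1, 1, 1, 2, 2, 4.
Zeros with |z| < R = 2.5: (0 + 1i), (0 - 1i), (0 + 1i), (0 - 1i), (0 + 2i), (0 - 2i).
Count = 6.
By the argument principle, (1/2πi) ∮_{|z|=R} p'(z)/p(z) dz equals exactly this count.

Number of zeros inside |z| < 2.5: 6.


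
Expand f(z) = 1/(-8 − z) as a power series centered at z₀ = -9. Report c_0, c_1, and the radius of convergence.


Let w = z − z₀, so z = z₀ + w.
Then -8 − z = -8 − (z₀ + w) = (-8 − z₀) − w = 1 − w.
f(z) = 1/(1 − w) = (1/(1)) · 1/(1 − w/(1)) = Σ_{n≥0} w^n / (1)^(n+1).
So c_n = 1/(1)^(n+1):
  c_0 = 1/(1)^1 = 1.
  c_1 = 1/(1)^2 = 1.
The series is valid for |w/d| < 1, i.e. |z − z₀| < |d|.
Radius of convergence: R = |-8 − z₀| = |1| = 1 (distance from z₀ to the singularity z = -8).

c_0 = 1, c_1 = 1; R = 1.


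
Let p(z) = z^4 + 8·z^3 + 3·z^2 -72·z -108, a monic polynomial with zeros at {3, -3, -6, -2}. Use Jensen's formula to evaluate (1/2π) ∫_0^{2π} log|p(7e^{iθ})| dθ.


Zeros: -6, -3, -2, 3; r = 7.
Inside |z| < r: -6, -3, -2, 3. Outside (|z| ≥ r): ∅.
p(0) = -108, so log|p(0)| = log(108) = 4.6821.
Apply Jensen: I(r) = log|p(0)| + Σ_k log(r/|z_k|), summed over zeros inside |z| < r.
  log(r/|z_k|) for z_k = 3: log(7/3) = 0.8473
  log(r/|z_k|) for z_k = -3: log(7/3) = 0.8473
  log(r/|z_k|) for z_k = -6: log(7/6) = 0.1542
  log(r/|z_k|) for z_k = -2: log(7/2) = 1.2528
Sum over inside zeros: 3.1015.
I(r) = log|p(0)| + (inside sum) = 4.6821 + 3.1015 = 7.7836.
Closed form (all zeros inside, monic): I(r) = n·log(r) = 4·log(7) = 7.7836. ✓

I(r) ≈ 7.7836.


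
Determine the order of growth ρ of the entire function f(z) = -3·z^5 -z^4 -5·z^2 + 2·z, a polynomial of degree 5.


|f(z)| ≤ Σ|c_k|·r^k = O(r^5) as r → ∞. Polynomial growth is O(e^{r^ε}) for every ε > 0 (since r^5/e^{r^ε} → 0), so ρ ≤ ε for all ε > 0, i.e. ρ = 0. Every nonconstant polynomial has order 0.
Therefore ρ = 0.

Order ρ = 0.


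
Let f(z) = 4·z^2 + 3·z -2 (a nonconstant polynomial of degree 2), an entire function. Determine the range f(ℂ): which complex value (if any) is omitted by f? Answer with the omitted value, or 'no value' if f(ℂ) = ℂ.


Little Picard bounds the complement of f(ℂ) to at most one point.
For every w ∈ ℂ, the equation p(z) − w = 0 is a nonconstant polynomial in z and hence has at least one root by the fundamental theorem of algebra. So p is surjective onto ℂ, omitting no value.

Omitted value: no value.


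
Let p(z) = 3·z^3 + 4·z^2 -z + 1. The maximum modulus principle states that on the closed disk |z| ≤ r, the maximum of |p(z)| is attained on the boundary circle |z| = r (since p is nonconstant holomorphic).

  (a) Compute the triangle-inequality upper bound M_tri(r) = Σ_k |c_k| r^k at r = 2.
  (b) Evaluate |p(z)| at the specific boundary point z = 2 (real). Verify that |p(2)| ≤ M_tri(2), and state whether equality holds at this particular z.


Coefficients: c_0 = 1, c_1 = -1, c_2 = 4, c_3 = 3. Radius r = 2.
Part (a). Triangle bound: M_tri(r) = Σ_k |c_k| r^k
  = |1|·2^0 + |-1|·2^1 + |4|·2^2 + |3|·2^3
  = 1 + 2 + 16 + 24 = 43.
This bounds M(r) := max_{|z|=r} |p(z)| from above; equality holds iff all terms c_k z^k can be made to align in phase at a single z on |z|=r.
Part (b). At z = 2 (real, on the circle |z| = r):
  p(2) = (1)·2^0 + (-1)·2^1 + (4)·2^2 + (3)·2^3 = 39.
  |p(2)| = 39.
Check: |p(2)| = 39 ≤ 43 = M_tri(2). ✓ Equality does not hold at z = 2 (the coefficients have mixed signs, so the terms do not all align in phase there).

M_tri(2) = 43; |p(2)| = 39; equality at z=2: no.


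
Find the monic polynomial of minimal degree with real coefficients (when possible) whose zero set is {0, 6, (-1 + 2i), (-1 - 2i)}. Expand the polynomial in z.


The polynomial is p(z) = ∏_{α ∈ S} (z − α), where S = {0, 6, (-1 + 2i), (-1 - 2i)}.
Expanding the product yields: p(z) = z^4 -4·z^3 -7·z^2 -30·z.
Note conjugate pairs combine to real quadratics: (z − (-1+2i))(z − (-1−2i)) = z² + 2z + 5.
The resulting polynomial has degree 4 and real coefficients as required.

p(z) = z^4 -4·z^3 -7·z^2 -30·z.


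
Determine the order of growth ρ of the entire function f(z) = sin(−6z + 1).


sin(w) is a linear combination of e^{iw} and e^{−iw} (or e^w, e^{−w} in the hyperbolic case), so |sin(w)| ≤ e^{|w|}. With w = −6z + 1, |w| ≤ 6|z| + 1 = 6r + 1 on |z| = r, giving M(r) ≤ e^{6r + 1}, so ρ ≤ 1. On a suitable ray (z = it for sin/cos; z = t for sinh/cosh, t real → ∞), |sin(−6z + 1)| grows like e^{6|t|}/2, so ρ ≥ 1. Hence ρ = 1.
Therefore ρ = 1.

Order ρ = 1.


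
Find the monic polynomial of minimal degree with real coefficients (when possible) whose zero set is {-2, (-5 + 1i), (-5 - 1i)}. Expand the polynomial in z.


The polynomial is p(z) = ∏_{α ∈ S} (z − α), where S = {-2, (-5 + 1i), (-5 - 1i)}.
Expanding the product yields: p(z) = z^3 + 12·z^2 + 46·z + 52.
Note conjugate pairs combine to real quadratics: (z − (-5+1i))(z − (-5−1i)) = z² + 10z + 26.
The resulting polynomial has degree 3 and real coefficients as required.

p(z) = z^3 + 12·z^2 + 46·z + 52.


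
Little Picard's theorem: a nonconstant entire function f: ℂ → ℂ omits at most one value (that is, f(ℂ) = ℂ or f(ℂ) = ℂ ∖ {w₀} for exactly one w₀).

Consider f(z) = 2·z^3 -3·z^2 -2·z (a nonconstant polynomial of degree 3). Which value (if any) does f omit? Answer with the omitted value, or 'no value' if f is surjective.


Little Picard bounds the complement of f(ℂ) to at most one point.
For every w ∈ ℂ, the equation p(z) − w = 0 is a nonconstant polynomial in z and hence has at least one root by the fundamental theorem of algebra. So p is surjective onto ℂ, omitting no value.

Omitted value: no value.


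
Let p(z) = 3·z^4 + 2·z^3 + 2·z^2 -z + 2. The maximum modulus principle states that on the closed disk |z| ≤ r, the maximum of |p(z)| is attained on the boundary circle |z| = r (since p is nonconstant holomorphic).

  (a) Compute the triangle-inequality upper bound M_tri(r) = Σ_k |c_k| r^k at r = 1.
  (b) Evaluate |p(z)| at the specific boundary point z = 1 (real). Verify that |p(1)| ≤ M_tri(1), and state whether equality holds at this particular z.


Coefficients: c_0 = 2, c_1 = -1, c_2 = 2, c_3 = 2, c_4 = 3. Radius r = 1.
Part (a). Triangle bound: M_tri(r) = Σ_k |c_k| r^k
  = |2|·1^0 + |-1|·1^1 + |2|·1^2 + |2|·1^3 + |3|·1^4
  = 2 + 1 + 2 + 2 + 3 = 10.
This bounds M(r) := max_{|z|=r} |p(z)| from above; equality holds iff all terms c_k z^k can be made to align in phase at a single z on |z|=r.
Part (b). At z = 1 (real, on the circle |z| = r):
  p(1) = (2)·1^0 + (-1)·1^1 + (2)·1^2 + (2)·1^3 + (3)·1^4 = 8.
  |p(1)| = 8.
Check: |p(1)| = 8 ≤ 10 = M_tri(1). ✓ Equality does not hold at z = 1 (the coefficients have mixed signs, so the terms do not all align in phase there).

M_tri(1) = 10; |p(1)| = 8; equality at z=1: no.


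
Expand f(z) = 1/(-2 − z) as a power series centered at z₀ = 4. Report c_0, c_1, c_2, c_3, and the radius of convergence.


Let w = z − z₀, so z = z₀ + w.
Then -2 − z = -2 − (z₀ + w) = (-2 − z₀) − w = -6 − w.
f(z) = 1/(-6 − w) = (1/(-6)) · 1/(1 − w/(-6)) = Σ_{n≥0} w^n / (-6)^(n+1).
So c_n = 1/(-6)^(n+1):
  c_0 = 1/(-6)^1 = -1/6.
  c_1 = 1/(-6)^2 = 1/36.
  c_2 = 1/(-6)^3 = -1/216.
  c_3 = 1/(-6)^4 = 1/1296.
The series is valid for |w/d| < 1, i.e. |z − z₀| < |d|.
Radius of convergence: R = |-2 − z₀| = |-6| = 6 (distance from z₀ to the singularity z = -2).

c_0 = -1/6, c_1 = 1/36, c_2 = -1/216, c_3 = 1/1296; R = 6.


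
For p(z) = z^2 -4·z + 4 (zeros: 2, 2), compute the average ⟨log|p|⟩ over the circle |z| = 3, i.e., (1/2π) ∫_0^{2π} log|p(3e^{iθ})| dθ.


Zeros: 2, 2; r = 3.
Inside |z| < r: 2, 2. Outside (|z| ≥ r): ∅.
p(0) = 4, so log|p(0)| = log(4) = 1.3863.
Apply Jensen: I(r) = log|p(0)| + Σ_k log(r/|z_k|), summed over zeros inside |z| < r.
  log(r/|z_k|) for z_k = 2: log(3/2) = 0.4055
  log(r/|z_k|) for z_k = 2: log(3/2) = 0.4055
Sum over inside zeros: 0.8109.
I(r) = log|p(0)| + (inside sum) = 1.3863 + 0.8109 = 2.1972.
Closed form (all zeros inside, monic): I(r) = n·log(r) = 2·log(3) = 2.1972. ✓

I(r) ≈ 2.1972.


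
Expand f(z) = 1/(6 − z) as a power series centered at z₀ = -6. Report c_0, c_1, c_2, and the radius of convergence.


Let w = z − z₀, so z = z₀ + w.
Then 6 − z = 6 − (z₀ + w) = (6 − z₀) − w = 12 − w.
f(z) = 1/(12 − w) = (1/(12)) · 1/(1 − w/(12)) = Σ_{n≥0} w^n / (12)^(n+1).
So c_n = 1/(12)^(n+1):
  c_0 = 1/(12)^1 = 1/12.
  c_1 = 1/(12)^2 = 1/144.
  c_2 = 1/(12)^3 = 1/1728.
The series is valid for |w/d| < 1, i.e. |z − z₀| < |d|.
Radius of convergence: R = |6 − z₀| = |12| = 12 (distance from z₀ to the singularity z = 6).

c_0 = 1/12, c_1 = 1/144, c_2 = 1/1728; R = 12.


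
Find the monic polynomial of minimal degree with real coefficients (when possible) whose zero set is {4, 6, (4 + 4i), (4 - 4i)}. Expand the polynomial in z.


The polynomial is p(z) = ∏_{α ∈ S} (z − α), where S = {4, 6, (4 + 4i), (4 - 4i)}.
Expanding the product yields: p(z) = z^4 -18·z^3 + 136·z^2 -512·z + 768.
Note conjugate pairs combine to real quadratics: (z − (4+4i))(z − (4−4i)) = z² − 8z + 32.
The resulting polynomial has degree 4 and real coefficients as required.

p(z) = z^4 -18·z^3 + 136·z^2 -512·z + 768.


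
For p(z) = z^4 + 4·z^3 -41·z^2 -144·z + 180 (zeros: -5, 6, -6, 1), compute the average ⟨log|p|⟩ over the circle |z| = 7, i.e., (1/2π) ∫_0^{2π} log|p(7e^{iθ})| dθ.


Zeros: -6, -5, 1, 6; r = 7.
Inside |z| < r: -6, -5, 1, 6. Outside (|z| ≥ r): ∅.
p(0) = 180, so log|p(0)| = log(180) = 5.1930.
Apply Jensen: I(r) = log|p(0)| + Σ_k log(r/|z_k|), summed over zeros inside |z| < r.
  log(r/|z_k|) for z_k = -5: log(7/5) = 0.3365
  log(r/|z_k|) for z_k = 6: log(7/6) = 0.1542
  log(r/|z_k|) for z_k = -6: log(7/6) = 0.1542
  log(r/|z_k|) for z_k = 1: log(7/1) = 1.9459
Sum over inside zeros: 2.5907.
I(r) = log|p(0)| + (inside sum) = 5.1930 + 2.5907 = 7.7836.
Closed form (all zeros inside, monic): I(r) = n·log(r) = 4·log(7) = 7.7836. ✓

I(r) ≈ 7.7836.


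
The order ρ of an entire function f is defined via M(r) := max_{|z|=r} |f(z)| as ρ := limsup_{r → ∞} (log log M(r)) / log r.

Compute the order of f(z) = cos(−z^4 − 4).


Write cos(w) = (e^{iw} ± e^{−iw})/(2 or 2i), so |cos(w)| ≤ e^{|w|}. With w = −z^4 − 4, |w| ≤ 1r^4 + 4 on |z|=r, giving M(r) ≤ e^{1r^4 + 4} and ρ ≤ 4. For the lower bound, choose z on |z|=r with -1z^4 purely imaginary of modulus 1r^4; then |cos(−z^4 − 4)| grows like e^{1r^4}/2, so ρ ≥ 4. Hence ρ = 4.
Therefore ρ = 4.

Order ρ = 4.


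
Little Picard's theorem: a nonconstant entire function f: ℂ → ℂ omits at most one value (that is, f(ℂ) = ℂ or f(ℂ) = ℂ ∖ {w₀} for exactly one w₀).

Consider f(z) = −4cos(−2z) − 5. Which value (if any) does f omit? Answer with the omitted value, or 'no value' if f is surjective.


Little Picard bounds the complement of f(ℂ) to at most one point.
cos is entire and surjective onto ℂ: for every w ∈ ℂ, cos(ζ) = w has a solution ζ ∈ ℂ (e.g., via the complex inverse arccos). With ζ = −2z this gives z = ζ/(-2). Then -4·cos(−2z) takes every value in -4·ℂ = ℂ, and adding -5 is a bijection of ℂ. So f is surjective and omits no value. (Note: only on the real line is cos bounded by [−1, 1].)

Omitted value: no value.


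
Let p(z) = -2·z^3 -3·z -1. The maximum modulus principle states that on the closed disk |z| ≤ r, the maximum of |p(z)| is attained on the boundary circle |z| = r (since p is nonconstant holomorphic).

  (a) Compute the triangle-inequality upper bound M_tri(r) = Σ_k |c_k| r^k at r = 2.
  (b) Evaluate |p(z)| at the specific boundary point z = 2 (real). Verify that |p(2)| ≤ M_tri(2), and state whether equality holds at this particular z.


Coefficients: c_0 = -1, c_1 = -3, c_2 = 0, c_3 = -2. Radius r = 2.
Part (a). Triangle bound: M_tri(r) = Σ_k |c_k| r^k
  = |-1|·2^0 + |-3|·2^1 + |0|·2^2 + |-2|·2^3
  = 1 + 6 + 0 + 16 = 23.
This bounds M(r) := max_{|z|=r} |p(z)| from above; equality holds iff all terms c_k z^k can be made to align in phase at a single z on |z|=r.
Part (b). At z = 2 (real, on the circle |z| = r):
  p(2) = (-1)·2^0 + (-3)·2^1 + (0)·2^2 + (-2)·2^3 = -23.
  |p(2)| = 23.
Since all nonzero coefficients share the same sign, |p(2)| = 23 = M_tri(2); the triangle bound is attained at z = 2, so in fact M(r) = 23.

M_tri(2) = 23; |p(2)| = 23; equality at z=2: yes.


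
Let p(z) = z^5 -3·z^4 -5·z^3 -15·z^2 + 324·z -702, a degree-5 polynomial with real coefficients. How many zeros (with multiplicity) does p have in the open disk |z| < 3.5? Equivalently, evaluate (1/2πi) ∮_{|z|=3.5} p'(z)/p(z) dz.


The zeros of p are: (3 + 2i), (3 - 2i), 3, (-3 + 3i), (-3 - 3i).
Their magnitudes are: 3.606, 3.606, 3, 4.243, 4.243.
Zeros with |z| < R = 3.5: 3.
Count = 1.
By the argument principle, (1/2πi) ∮_{|z|=R} p'(z)/p(z) dz equals exactly this count.

Number of zeros inside |z| < 3.5: 1.


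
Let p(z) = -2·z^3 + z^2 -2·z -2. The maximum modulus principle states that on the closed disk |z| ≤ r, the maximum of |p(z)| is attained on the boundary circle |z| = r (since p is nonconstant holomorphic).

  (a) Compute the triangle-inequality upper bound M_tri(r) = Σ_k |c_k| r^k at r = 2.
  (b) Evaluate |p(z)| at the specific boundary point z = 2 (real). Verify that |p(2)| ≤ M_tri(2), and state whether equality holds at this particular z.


Coefficients: c_0 = -2, c_1 = -2, c_2 = 1, c_3 = -2. Radius r = 2.
Part (a). Triangle bound: M_tri(r) = Σ_k |c_k| r^k
  = |-2|·2^0 + |-2|·2^1 + |1|·2^2 + |-2|·2^3
  = 2 + 4 + 4 + 16 = 26.
This bounds M(r) := max_{|z|=r} |p(z)| from above; equality holds iff all terms c_k z^k can be made to align in phase at a single z on |z|=r.
Part (b). At z = 2 (real, on the circle |z| = r):
  p(2) = (-2)·2^0 + (-2)·2^1 + (1)·2^2 + (-2)·2^3 = -18.
  |p(2)| = 18.
Check: |p(2)| = 18 ≤ 26 = M_tri(2). ✓ Equality does not hold at z = 2 (the coefficients have mixed signs, so the terms do not all align in phase there).

M_tri(2) = 26; |p(2)| = 18; equality at z=2: no.


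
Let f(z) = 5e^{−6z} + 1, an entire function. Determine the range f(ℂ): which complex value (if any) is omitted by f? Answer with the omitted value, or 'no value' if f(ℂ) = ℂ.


Little Picard bounds the complement of f(ℂ) to at most one point.
e^{−6z} is never zero on ℂ, so 5·e^{−6z} takes every value in ℂ ∖ {0}. Adding 1 shifts the range to ℂ ∖ {1}. Thus f omits exactly the value 1.

Omitted value: 1.


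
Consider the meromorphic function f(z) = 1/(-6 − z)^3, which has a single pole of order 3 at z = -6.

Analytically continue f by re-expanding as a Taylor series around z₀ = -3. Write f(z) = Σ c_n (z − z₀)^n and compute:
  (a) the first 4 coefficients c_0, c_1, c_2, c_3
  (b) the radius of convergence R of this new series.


Let w = z − z₀, so z = z₀ + w.
Then -6 − z = -6 − (z₀ + w) = (-6 − z₀) − w = -3 − w.
f(z) = 1/(-3 − w)^3 = (1/(-3)^3) · (1 − w/(-3))^{−3}.
By the binomial series (1−u)^{−3} = Σ_{n≥0} C(n+2, 2) u^n for |u|<1, with u = w/(-3):
  c_n = C(n+2, 2) / (-3)^(n+3).
  c_0 = 1/(-3)^3 = -1/27.
  c_1 = 3/(-3)^4 = 1/27.
  c_2 = 6/(-3)^5 = -2/81.
  c_3 = 10/(-3)^6 = 10/729.
The series is valid for |w/d| < 1, i.e. |z − z₀| < |d|.
Radius of convergence: R = |-6 − z₀| = |-3| = 3 (distance from z₀ to the singularity z = -6).

c_0 = -1/27, c_1 = 1/27, c_2 = -2/81, c_3 = 10/729; R = 3.


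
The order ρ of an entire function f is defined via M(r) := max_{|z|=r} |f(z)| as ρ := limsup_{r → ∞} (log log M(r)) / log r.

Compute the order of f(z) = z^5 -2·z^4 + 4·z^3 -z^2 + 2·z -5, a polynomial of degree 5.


|f(z)| ≤ Σ|c_k|·r^k = O(r^5) as r → ∞. Polynomial growth is O(e^{r^ε}) for every ε > 0 (since r^5/e^{r^ε} → 0), so ρ ≤ ε for all ε > 0, i.e. ρ = 0. Every nonconstant polynomial has order 0.
Therefore ρ = 0.

Order ρ = 0.


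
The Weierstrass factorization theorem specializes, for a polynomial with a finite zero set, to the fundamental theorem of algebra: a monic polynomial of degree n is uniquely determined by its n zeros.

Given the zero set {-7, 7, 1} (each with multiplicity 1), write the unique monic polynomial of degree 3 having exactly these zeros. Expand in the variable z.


The polynomial is p(z) = ∏_{α ∈ S} (z − α), where S = {-7, 7, 1}.
Expanding the product yields: p(z) = z^3 -z^2 -49·z + 49.
The resulting polynomial has degree 3 and real coefficients as required.

p(z) = z^3 -z^2 -49·z + 49.


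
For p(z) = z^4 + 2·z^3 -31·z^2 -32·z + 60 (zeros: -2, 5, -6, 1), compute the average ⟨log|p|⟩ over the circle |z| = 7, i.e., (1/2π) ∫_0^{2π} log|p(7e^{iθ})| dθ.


Zeros: -6, -2, 1, 5; r = 7.
Inside |z| < r: -6, -2, 1, 5. Outside (|z| ≥ r): ∅.
p(0) = 60, so log|p(0)| = log(60) = 4.0943.
Apply Jensen: I(r) = log|p(0)| + Σ_k log(r/|z_k|), summed over zeros inside |z| < r.
  log(r/|z_k|) for z_k = -2: log(7/2) = 1.2528
  log(r/|z_k|) for z_k = 5: log(7/5) = 0.3365
  log(r/|z_k|) for z_k = -6: log(7/6) = 0.1542
  log(r/|z_k|) for z_k = 1: log(7/1) = 1.9459
Sum over inside zeros: 3.6893.
I(r) = log|p(0)| + (inside sum) = 4.0943 + 3.6893 = 7.7836.
Closed form (all zeros inside, monic): I(r) = n·log(r) = 4·log(7) = 7.7836. ✓

I(r) ≈ 7.7836.


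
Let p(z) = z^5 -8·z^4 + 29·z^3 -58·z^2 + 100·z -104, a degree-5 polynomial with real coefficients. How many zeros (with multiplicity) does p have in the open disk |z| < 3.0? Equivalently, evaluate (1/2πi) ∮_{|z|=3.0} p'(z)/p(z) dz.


The zeros of p are: (0 + 2i), (0 - 2i), (3 + 2i), (3 - 2i), 2.
Their magnitudes are: 2, 2, 3.606, 3.606, 2.
Zeros with |z| < R = 3.0: (0 + 2i), (0 - 2i), 2.
Count = 3.
By the argument principle, (1/2πi) ∮_{|z|=R} p'(z)/p(z) dz equals exactly this count.

Number of zeros inside |z| < 3.0: 3.


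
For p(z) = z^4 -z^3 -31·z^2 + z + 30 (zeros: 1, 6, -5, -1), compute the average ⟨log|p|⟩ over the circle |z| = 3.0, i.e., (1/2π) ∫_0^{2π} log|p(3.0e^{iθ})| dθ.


Zeros: -5, -1, 1, 6; r = 3.0.
Inside |z| < r: -1, 1. Outside (|z| ≥ r): -5, 6.
p(0) = 30, so log|p(0)| = log(30) = 3.4012.
Apply Jensen: I(r) = log|p(0)| + Σ_k log(r/|z_k|), summed over zeros inside |z| < r.
  log(r/|z_k|) for z_k = 1: log(3.0/1) = 1.0986
  log(r/|z_k|) for z_k = -1: log(3.0/1) = 1.0986
  Outside zeros (-5, 6) contribute nothing to the Jensen sum.
Sum over inside zeros: 2.1972.
I(r) = log|p(0)| + (inside sum) = 3.4012 + 2.1972 = 5.5984.
Note: since some zeros are outside |z| ≤ r, the simplified n·log(r) form does NOT apply — only the inside zeros contribute.

I(r) ≈ 5.5984.


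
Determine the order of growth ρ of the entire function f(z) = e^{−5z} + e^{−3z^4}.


Each summand is entire of order 1 and 4 respectively (as in the single-exponential case). The order of a sum is at most the max of the orders, so ρ ≤ 4. For the lower bound: on |z|=r choose arg z so that -3z^4 is real positive; then |e^{-3z^4}| = e^{3r^4} while |e^{-5z}| ≤ e^{5r^1} = o(e^{3r^4}). So |f| ≥ e^{3r^4}(1 − o(1)) and ρ ≥ 4. Hence ρ = max(1, 4) = 4.
Therefore ρ = 4.

Order ρ = 4.


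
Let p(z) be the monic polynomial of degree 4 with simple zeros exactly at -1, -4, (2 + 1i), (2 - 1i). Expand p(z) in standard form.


The polynomial is p(z) = ∏_{α ∈ S} (z − α), where S = {-1, -4, (2 + 1i), (2 - 1i)}.
Expanding the product yields: p(z) = z^4 + z^3 -11·z^2 + 9·z + 20.
Note conjugate pairs combine to real quadratics: (z − (2+1i))(z − (2−1i)) = z² − 4z + 5.
The resulting polynomial has degree 4 and real coefficients as required.

p(z) = z^4 + z^3 -11·z^2 + 9·z + 20.


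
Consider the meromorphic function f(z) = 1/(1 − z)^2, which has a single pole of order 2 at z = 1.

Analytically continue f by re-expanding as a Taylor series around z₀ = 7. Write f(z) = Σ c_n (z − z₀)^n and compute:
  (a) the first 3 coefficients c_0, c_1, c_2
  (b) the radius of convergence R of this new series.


Let w = z − z₀, so z = z₀ + w.
Then 1 − z = 1 − (z₀ + w) = (1 − z₀) − w = -6 − w.
f(z) = 1/(-6 − w)^2 = (1/(-6)^2) · (1 − w/(-6))^{−2}.
By the binomial series (1−u)^{−2} = Σ_{n≥0} C(n+1, 1) u^n for |u|<1, with u = w/(-6):
  c_n = C(n+1, 1) / (-6)^(n+2).
  c_0 = 1/(-6)^2 = 1/36.
  c_1 = 2/(-6)^3 = -1/108.
  c_2 = 3/(-6)^4 = 1/432.
The series is valid for |w/d| < 1, i.e. |z − z₀| < |d|.
Radius of convergence: R = |1 − z₀| = |-6| = 6 (distance from z₀ to the singularity z = 1).

c_0 = 1/36, c_1 = -1/108, c_2 = 1/432; R = 6.


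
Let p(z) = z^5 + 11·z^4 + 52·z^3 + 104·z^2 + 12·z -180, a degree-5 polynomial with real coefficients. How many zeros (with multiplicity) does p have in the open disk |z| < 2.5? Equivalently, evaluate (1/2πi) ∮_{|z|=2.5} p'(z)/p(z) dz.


The zeros of p are: (-3 + 3i), (-3 - 3i), (-3 + 1i), (-3 - 1i), 1.
Their magnitudes are: 4.243, 4.243, 3.162, 3.162, 1.
Zeros with |z| < R = 2.5: 1.
Count = 1.
By the argument principle, (1/2πi) ∮_{|z|=R} p'(z)/p(z) dz equals exactly this count.

Number of zeros inside |z| < 2.5: 1.


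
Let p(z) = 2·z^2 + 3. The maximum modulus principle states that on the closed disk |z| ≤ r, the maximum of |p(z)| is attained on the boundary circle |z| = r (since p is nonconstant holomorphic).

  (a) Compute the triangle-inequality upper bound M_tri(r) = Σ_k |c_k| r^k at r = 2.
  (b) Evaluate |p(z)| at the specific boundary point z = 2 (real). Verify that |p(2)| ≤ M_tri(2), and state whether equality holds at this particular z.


Coefficients: c_0 = 3, c_1 = 0, c_2 = 2. Radius r = 2.
Part (a). Triangle bound: M_tri(r) = Σ_k |c_k| r^k
  = |3|·2^0 + |0|·2^1 + |2|·2^2
  = 3 + 0 + 8 = 11.
This bounds M(r) := max_{|z|=r} |p(z)| from above; equality holds iff all terms c_k z^k can be made to align in phase at a single z on |z|=r.
Part (b). At z = 2 (real, on the circle |z| = r):
  p(2) = (3)·2^0 + (0)·2^1 + (2)·2^2 = 11.
  |p(2)| = 11.
Since all nonzero coefficients share the same sign, |p(2)| = 11 = M_tri(2); the triangle bound is attained at z = 2, so in fact M(r) = 11.

M_tri(2) = 11; |p(2)| = 11; equality at z=2: yes.


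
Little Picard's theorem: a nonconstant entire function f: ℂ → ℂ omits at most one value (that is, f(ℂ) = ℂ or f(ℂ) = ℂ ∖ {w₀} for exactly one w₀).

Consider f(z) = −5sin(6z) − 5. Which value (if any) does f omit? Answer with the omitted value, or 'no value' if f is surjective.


Little Picard bounds the complement of f(ℂ) to at most one point.
sin is entire and surjective onto ℂ: for every w ∈ ℂ, sin(ζ) = w has a solution ζ ∈ ℂ (e.g., via the complex inverse arcsin). With ζ = 6z this gives z = ζ/(6). Then -5·sin(6z) takes every value in -5·ℂ = ℂ, and adding -5 is a bijection of ℂ. So f is surjective and omits no value. (Note: only on the real line is sin bounded by [−1, 1].)

Omitted value: no value.


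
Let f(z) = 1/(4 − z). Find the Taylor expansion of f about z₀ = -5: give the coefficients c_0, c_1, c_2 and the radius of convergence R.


Let w = z − z₀, so z = z₀ + w.
Then 4 − z = 4 − (z₀ + w) = (4 − z₀) − w = 9 − w.
f(z) = 1/(9 − w) = (1/(9)) · 1/(1 − w/(9)) = Σ_{n≥0} w^n / (9)^(n+1).
So c_n = 1/(9)^(n+1):
  c_0 = 1/(9)^1 = 1/9.
  c_1 = 1/(9)^2 = 1/81.
  c_2 = 1/(9)^3 = 1/729.
The series is valid for |w/d| < 1, i.e. |z − z₀| < |d|.
Radius of convergence: R = |4 − z₀| = |9| = 9 (distance from z₀ to the singularity z = 4).

c_0 = 1/9, c_1 = 1/81, c_2 = 1/729; R = 9.


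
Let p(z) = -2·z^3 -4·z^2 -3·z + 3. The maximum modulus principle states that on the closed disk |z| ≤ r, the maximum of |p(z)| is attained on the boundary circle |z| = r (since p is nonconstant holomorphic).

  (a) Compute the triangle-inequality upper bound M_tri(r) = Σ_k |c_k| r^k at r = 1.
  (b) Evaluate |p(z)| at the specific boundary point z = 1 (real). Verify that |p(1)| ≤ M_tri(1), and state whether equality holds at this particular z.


Coefficients: c_0 = 3, c_1 = -3, c_2 = -4, c_3 = -2. Radius r = 1.
Part (a). Triangle bound: M_tri(r) = Σ_k |c_k| r^k
  = |3|·1^0 + |-3|·1^1 + |-4|·1^2 + |-2|·1^3
  = 3 + 3 + 4 + 2 = 12.
This bounds M(r) := max_{|z|=r} |p(z)| from above; equality holds iff all terms c_k z^k can be made to align in phase at a single z on |z|=r.
Part (b). At z = 1 (real, on the circle |z| = r):
  p(1) = (3)·1^0 + (-3)·1^1 + (-4)·1^2 + (-2)·1^3 = -6.
  |p(1)| = 6.
Check: |p(1)| = 6 ≤ 12 = M_tri(1). ✓ Equality does not hold at z = 1 (the coefficients have mixed signs, so the terms do not all align in phase there).

M_tri(1) = 12; |p(1)| = 6; equality at z=1: no.


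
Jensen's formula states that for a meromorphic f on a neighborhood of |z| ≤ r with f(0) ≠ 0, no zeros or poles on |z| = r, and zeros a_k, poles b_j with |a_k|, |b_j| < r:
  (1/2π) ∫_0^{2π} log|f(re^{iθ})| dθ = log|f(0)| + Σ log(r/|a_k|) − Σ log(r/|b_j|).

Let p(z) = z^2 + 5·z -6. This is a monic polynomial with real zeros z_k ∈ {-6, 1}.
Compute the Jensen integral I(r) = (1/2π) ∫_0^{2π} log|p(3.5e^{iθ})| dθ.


Zeros: -6, 1; r = 3.5.
Inside |z| < r: 1. Outside (|z| ≥ r): -6.
p(0) = -6, so log|p(0)| = log(6) = 1.7918.
Apply Jensen: I(r) = log|p(0)| + Σ_k log(r/|z_k|), summed over zeros inside |z| < r.
  log(r/|z_k|) for z_k = 1: log(3.5/1) = 1.2528
  Outside zeros (-6) contribute nothing to the Jensen sum.
Sum over inside zeros: 1.2528.
I(r) = log|p(0)| + (inside sum) = 1.7918 + 1.2528 = 3.0445.
Note: since some zeros are outside |z| ≤ r, the simplified n·log(r) form does NOT apply — only the inside zeros contribute.

I(r) ≈ 3.0445.


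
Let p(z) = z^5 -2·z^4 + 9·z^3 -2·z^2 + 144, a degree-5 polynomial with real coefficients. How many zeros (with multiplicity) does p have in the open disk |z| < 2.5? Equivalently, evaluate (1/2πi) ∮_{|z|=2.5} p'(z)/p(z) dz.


The zeros of p are: (2 + 2i), (2 - 2i), (0 + 3i), (0 - 3i), -2.
Their magnitudes are: 2.828, 2.828, 3, 3, 2.
Zeros with |z| < R = 2.5: -2.
Count = 1.
By the argument principle, (1/2πi) ∮_{|z|=R} p'(z)/p(z) dz equals exactly this count.

Number of zeros inside |z| < 2.5: 1.


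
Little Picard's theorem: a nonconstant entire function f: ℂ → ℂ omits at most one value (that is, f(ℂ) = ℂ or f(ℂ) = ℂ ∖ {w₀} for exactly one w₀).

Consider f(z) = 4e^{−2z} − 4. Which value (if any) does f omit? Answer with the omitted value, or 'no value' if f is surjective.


Little Picard bounds the complement of f(ℂ) to at most one point.
e^{−2z} is never zero on ℂ, so 4·e^{−2z} takes every value in ℂ ∖ {0}. Adding -4 shifts the range to ℂ ∖ {-4}. Thus f omits exactly the value -4.

Omitted value: -4.


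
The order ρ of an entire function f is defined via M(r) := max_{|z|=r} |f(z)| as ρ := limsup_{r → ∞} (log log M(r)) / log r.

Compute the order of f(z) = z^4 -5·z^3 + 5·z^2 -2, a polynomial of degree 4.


|f(z)| ≤ Σ|c_k|·r^k = O(r^4) as r → ∞. Polynomial growth is O(e^{r^ε}) for every ε > 0 (since r^4/e^{r^ε} → 0), so ρ ≤ ε for all ε > 0, i.e. ρ = 0. Every nonconstant polynomial has order 0.
Therefore ρ = 0.

Order ρ = 0.


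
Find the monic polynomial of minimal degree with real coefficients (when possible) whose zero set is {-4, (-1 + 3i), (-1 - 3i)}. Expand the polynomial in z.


The polynomial is p(z) = ∏_{α ∈ S} (z − α), where S = {-4, (-1 + 3i), (-1 - 3i)}.
Expanding the product yields: p(z) = z^3 + 6·z^2 + 18·z + 40.
Note conjugate pairs combine to real quadratics: (z − (-1+3i))(z − (-1−3i)) = z² + 2z + 10.
The resulting polynomial has degree 3 and real coefficients as required.

p(z) = z^3 + 6·z^2 + 18·z + 40.


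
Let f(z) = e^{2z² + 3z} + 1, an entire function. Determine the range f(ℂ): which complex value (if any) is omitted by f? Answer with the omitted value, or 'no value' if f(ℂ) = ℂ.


Little Picard bounds the complement of f(ℂ) to at most one point.
The exponent g(z) = 2z² + 3z is a nonconstant polynomial, hence surjective onto ℂ. So e^{g(z)} takes every value in {e^w : w ∈ ℂ} = ℂ ∖ {0}. Adding 1 shifts the range to ℂ ∖ {1}. f omits exactly 1.

Omitted value: 1.


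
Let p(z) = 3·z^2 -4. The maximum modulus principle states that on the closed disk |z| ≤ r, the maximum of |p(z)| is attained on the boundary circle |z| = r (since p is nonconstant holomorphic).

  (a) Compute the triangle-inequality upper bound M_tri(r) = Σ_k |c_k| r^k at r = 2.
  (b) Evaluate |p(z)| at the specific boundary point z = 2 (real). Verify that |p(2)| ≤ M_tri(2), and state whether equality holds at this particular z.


Coefficients: c_0 = -4, c_1 = 0, c_2 = 3. Radius r = 2.
Part (a). Triangle bound: M_tri(r) = Σ_k |c_k| r^k
  = |-4|·2^0 + |0|·2^1 + |3|·2^2
  = 4 + 0 + 12 = 16.
This bounds M(r) := max_{|z|=r} |p(z)| from above; equality holds iff all terms c_k z^k can be made to align in phase at a single z on |z|=r.
Part (b). At z = 2 (real, on the circle |z| = r):
  p(2) = (-4)·2^0 + (0)·2^1 + (3)·2^2 = 8.
  |p(2)| = 8.
Check: |p(2)| = 8 ≤ 16 = M_tri(2). ✓ Equality does not hold at z = 2 (the coefficients have mixed signs, so the terms do not all align in phase there).

M_tri(2) = 16; |p(2)| = 8; equality at z=2: no.


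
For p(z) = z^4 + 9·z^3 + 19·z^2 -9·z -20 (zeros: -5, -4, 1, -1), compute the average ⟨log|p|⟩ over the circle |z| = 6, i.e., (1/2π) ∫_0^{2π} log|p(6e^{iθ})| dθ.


Zeros: -5, -4, -1, 1; r = 6.
Inside |z| < r: -5, -4, -1, 1. Outside (|z| ≥ r): ∅.
p(0) = -20, so log|p(0)| = log(20) = 2.9957.
Apply Jensen: I(r) = log|p(0)| + Σ_k log(r/|z_k|), summed over zeros inside |z| < r.
  log(r/|z_k|) for z_k = -5: log(6/5) = 0.1823
  log(r/|z_k|) for z_k = -4: log(6/4) = 0.4055
  log(r/|z_k|) for z_k = 1: log(6/1) = 1.7918
  log(r/|z_k|) for z_k = -1: log(6/1) = 1.7918
Sum over inside zeros: 4.1713.
I(r) = log|p(0)| + (inside sum) = 2.9957 + 4.1713 = 7.1670.
Closed form (all zeros inside, monic): I(r) = n·log(r) = 4·log(6) = 7.1670. ✓

I(r) ≈ 7.1670.
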